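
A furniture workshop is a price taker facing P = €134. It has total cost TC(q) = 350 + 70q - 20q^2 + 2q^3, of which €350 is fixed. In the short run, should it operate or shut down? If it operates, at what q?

From TC, MC = TC'(q) = 70 - 40q + 6q^2 and AVC = VC/q = 70 - 20q + 2q^2.
AVC is minimized where dAVC/dq = -20 + 4q = 0, at q = 5; min AVC = 70 - 20·5 + 2·5^2 = €20.
Because €134 ≥ €20, revenue can cover variable cost; the firm operates.
Solving P = MC: -64 - 40q + 6q^2 = 0 ⇒ q = -4/3 or 8. On the upward-sloping branch, q* = 8.
Check: AVC at q = 8 is €38 ≤ P, so revenue covers variable cost.
Profit = P·q − TC = 134·8 − 654 = €418.

Produce at q = 8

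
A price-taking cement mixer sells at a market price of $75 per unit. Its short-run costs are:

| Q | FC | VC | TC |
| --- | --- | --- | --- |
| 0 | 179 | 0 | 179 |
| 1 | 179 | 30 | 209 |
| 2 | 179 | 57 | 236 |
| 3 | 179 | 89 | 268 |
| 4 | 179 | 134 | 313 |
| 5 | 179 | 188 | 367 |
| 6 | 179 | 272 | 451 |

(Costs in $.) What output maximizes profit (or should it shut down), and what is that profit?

Q = 5; profit = $8

Profit at each row (π = 75Q − TC): Q=0: -179; Q=1: -134; Q=2: -86; Q=3: -43; Q=4: -13; Q=5: 8; Q=6: -1.
Profit is maximized at Q = 5. AVC there is 188/5 = $37.60 ≤ P, so producing beats shutting down (which would give -$179).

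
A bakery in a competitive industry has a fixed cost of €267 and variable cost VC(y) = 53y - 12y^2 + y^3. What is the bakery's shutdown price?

€17 per unit

Short-run supply begins at min AVC. From VC = 53y - 12y^2 + y^3, AVC = 53 - 12y + y^2.
At the minimum of AVC, MC = AVC. MC = 53 - 24y + 3y^2; setting MC = AVC gives 2y^2 - 12y = 0, so y = 6. min AVC = 17.
So the shutdown price is €17.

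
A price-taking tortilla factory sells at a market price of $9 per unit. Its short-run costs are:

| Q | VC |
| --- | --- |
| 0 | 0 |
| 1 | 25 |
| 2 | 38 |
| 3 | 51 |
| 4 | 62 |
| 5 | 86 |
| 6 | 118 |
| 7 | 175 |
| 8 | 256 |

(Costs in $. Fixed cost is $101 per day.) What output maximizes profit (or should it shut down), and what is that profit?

Tabulate TR − TC: Q=0: -101; Q=1: -117; Q=2: -121; Q=3: -125; Q=4: -127; Q=5: -142; Q=6: -165; Q=7: -213; Q=8: -285.
Profit is highest at Q = 0. Equivalently, the lowest AVC in the table is 62/4 ≈ $15.50 at Q = 4, and P = $9 falls below it — price never covers variable cost, so the firm shuts down and loses only its fixed cost.

Q = 0 (shut down); profit = -$101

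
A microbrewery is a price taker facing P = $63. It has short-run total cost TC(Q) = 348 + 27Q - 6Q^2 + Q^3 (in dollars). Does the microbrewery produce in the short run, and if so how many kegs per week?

From TC, MC = TC'(Q) = 27 - 12Q + 3Q^2 and AVC = VC/Q = 27 - 6Q + Q^2.
The AVC parabola has its vertex at Q = 6/2 = 3, where AVC = 27 - 6·3 + 3^2 = $18.
Since P = $63 ≥ min AVC = $18, price covers variable cost and the firm should produce.
Solving P = MC: -36 - 12Q + 3Q^2 = 0 ⇒ Q = -2 or 6. On the upward-sloping branch, Q* = 6.
Check: AVC at Q = 6 is $27 ≤ P, so revenue covers variable cost.
Profit = P·Q − TC = 63·6 − 510 = -$132, a loss, but smaller than the $348 fixed cost the firm would lose by shutting down.

Produce at Q = 6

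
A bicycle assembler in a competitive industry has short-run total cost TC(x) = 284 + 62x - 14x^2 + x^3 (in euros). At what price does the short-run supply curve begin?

€13 per unit

The shutdown price is the minimum of AVC. VC = 62x - 14x^2 + x^3, so AVC = 62 - 14x + x^2.
At the minimum of AVC, MC = AVC. MC = 62 - 28x + 3x^2; setting MC = AVC gives 2x^2 - 14x = 0, so x = 7. min AVC = 13.
So the shutdown price is €13.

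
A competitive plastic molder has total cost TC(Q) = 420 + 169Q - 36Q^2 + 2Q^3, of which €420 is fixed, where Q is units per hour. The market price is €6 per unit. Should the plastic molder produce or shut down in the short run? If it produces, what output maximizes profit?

Shut down

Strip out fixed cost: VC = 169Q - 36Q^2 + 2Q^3. Then AVC = 169 - 36Q + 2Q^2 and MC = 169 - 72Q + 6Q^2.
The AVC parabola has its vertex at Q = 36/4 = 9, where AVC = 169 - 36·9 + 2·9^2 = €7.
P = €6 lies below min AVC = €7; no output level covers variable cost.
Best response: produce nothing and absorb the €420 fixed cost.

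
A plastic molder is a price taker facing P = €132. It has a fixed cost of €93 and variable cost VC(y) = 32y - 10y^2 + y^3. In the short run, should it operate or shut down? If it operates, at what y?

Produce at y = 10

Variable cost is VC = 32y - 10y^2 + y^3, so AVC = VC/y = 32 - 10y + y^2 and MC = dTC/dy = 32 - 20y + 3y^2.
AVC is minimized where dAVC/dy = -10 + 2y = 0, at y = 5; min AVC = 32 - 10·5 + 5^2 = €7.
Because €132 ≥ €7, revenue can cover variable cost; the firm operates.
Set P = MC: 132 = 32 - 20y + 3y^2 → -100 - 20y + 3y^2 = 0. The roots are y = -10/3 and y = 10; the profit-maximizing output is on the rising part of MC, so y* = 10.
Check: AVC at y = 10 is €32 ≤ P, so revenue covers variable cost.
Profit = P·y − TC = 132·10 − 413 = €907.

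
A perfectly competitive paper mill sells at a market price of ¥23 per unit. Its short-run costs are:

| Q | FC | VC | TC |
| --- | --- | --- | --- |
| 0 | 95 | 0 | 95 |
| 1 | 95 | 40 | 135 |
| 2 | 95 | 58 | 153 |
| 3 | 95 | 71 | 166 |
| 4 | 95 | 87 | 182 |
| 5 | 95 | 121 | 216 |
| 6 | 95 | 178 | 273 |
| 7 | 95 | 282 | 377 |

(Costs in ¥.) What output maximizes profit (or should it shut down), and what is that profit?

Q = 4; profit = -¥90

Profit at each row (π = 23Q − TC): Q=0: -95; Q=1: -112; Q=2: -107; Q=3: -97; Q=4: -90; Q=5: -101; Q=6: -135; Q=7: -216.
Profit is maximized at Q = 4. AVC there is 87/4 = ¥21.75 ≤ P, so producing beats shutting down (which would give -¥95).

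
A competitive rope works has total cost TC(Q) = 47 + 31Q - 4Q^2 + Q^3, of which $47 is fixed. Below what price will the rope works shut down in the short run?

$27 per unit

The firm shuts down when price falls below the minimum of average variable cost. AVC = VC/Q = 31 - 4Q + Q^2.
At the minimum of AVC, MC = AVC. MC = 31 - 8Q + 3Q^2; setting MC = AVC gives 2Q^2 - 4Q = 0, so Q = 2. min AVC = 27.
So the shutdown price is $27.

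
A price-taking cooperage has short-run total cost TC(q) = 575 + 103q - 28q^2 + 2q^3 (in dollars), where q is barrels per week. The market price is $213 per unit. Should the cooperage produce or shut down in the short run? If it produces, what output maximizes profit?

Produce at q = 11

Variable cost is VC = 103q - 28q^2 + 2q^3, so AVC = VC/q = 103 - 28q + 2q^2 and MC = dTC/dq = 103 - 56q + 6q^2.
AVC hits its minimum where MC = AVC, at q = 7, giving min AVC = 103 - 28·7 + 2·7^2 = $5.
Because $213 ≥ $5, revenue can cover variable cost; the firm operates.
Set P = MC: 213 = 103 - 56q + 6q^2 → -110 - 56q + 6q^2 = 0. The roots are q = -5/3 and q = 11; the profit-maximizing output is on the rising part of MC, so q* = 11.
Check: AVC at q = 11 is $37 ≤ P, so revenue covers variable cost.
Profit = P·q − TC = 213·11 − 982 = $1361.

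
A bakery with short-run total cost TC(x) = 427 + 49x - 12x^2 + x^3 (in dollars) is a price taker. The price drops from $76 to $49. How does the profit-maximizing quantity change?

MC = 49 - 24x + 3x^2; the shutdown threshold is min AVC = $13 (at x = 6).
At P = $76 ≥ min AVC, set P = MC on the rising branch: x = 9.
At P = $49 ≥ min AVC, set P = MC: x = 8. The firm stays open but cuts output.

Output falls from 9 to 8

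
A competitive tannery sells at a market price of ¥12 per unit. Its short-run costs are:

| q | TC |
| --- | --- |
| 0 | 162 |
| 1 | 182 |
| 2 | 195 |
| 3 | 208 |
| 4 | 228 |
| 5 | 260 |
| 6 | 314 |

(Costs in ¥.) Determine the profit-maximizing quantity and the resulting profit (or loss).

q = 0 (shut down); profit = -¥162

Compute π = P·q − TC at each output: q=0: -162; q=1: -170; q=2: -171; q=3: -172; q=4: -180; q=5: -200; q=6: -242.
Profit is highest at q = 0. Equivalently, the lowest AVC in the table is 46/3 ≈ ¥15.33 at q = 3, and P = ¥12 falls below it — price never covers variable cost, so the firm shuts down and loses only its fixed cost.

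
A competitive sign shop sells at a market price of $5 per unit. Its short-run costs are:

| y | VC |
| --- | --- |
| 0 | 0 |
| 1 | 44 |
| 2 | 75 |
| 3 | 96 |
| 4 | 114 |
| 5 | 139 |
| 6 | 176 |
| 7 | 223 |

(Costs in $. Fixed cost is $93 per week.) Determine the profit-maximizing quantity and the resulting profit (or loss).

Compute π = P·y − TC at each output: y=0: -93; y=1: -132; y=2: -158; y=3: -174; y=4: -187; y=5: -207; y=6: -239; y=7: -281.
Profit is highest at y = 0. Equivalently, the lowest AVC in the table is 139/5 ≈ $27.80 at y = 5, and P = $5 falls below it — price never covers variable cost, so the firm shuts down and loses only its fixed cost.

y = 0 (shut down); profit = -$93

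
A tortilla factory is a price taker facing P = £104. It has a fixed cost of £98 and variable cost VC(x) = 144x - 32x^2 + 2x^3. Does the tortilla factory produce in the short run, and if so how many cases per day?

Strip out fixed cost: VC = 144x - 32x^2 + 2x^3. Then AVC = 144 - 32x + 2x^2 and MC = 144 - 64x + 6x^2.
AVC is minimized where dAVC/dx = -32 + 4x = 0, at x = 8; min AVC = 144 - 32·8 + 2·8^2 = £16.
Because £104 ≥ £16, revenue can cover variable cost; the firm operates.
P = MC gives 40 - 64x + 6x^2 = 0, with roots 2/3 and 10. Take the larger (rising MC): x* = 10.
Check: AVC at x = 10 is £24 ≤ P, so revenue covers variable cost.
Profit = P·x − TC = 104·10 − 338 = £702.

Produce at x = 10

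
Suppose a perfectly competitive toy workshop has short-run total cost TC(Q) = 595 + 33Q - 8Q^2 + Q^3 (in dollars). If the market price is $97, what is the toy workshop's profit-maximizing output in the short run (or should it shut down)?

Strip out fixed cost: VC = 33Q - 8Q^2 + Q^3. Then AVC = 33 - 8Q + Q^2 and MC = 33 - 16Q + 3Q^2.
AVC is minimized where dAVC/dQ = -8 + 2Q = 0, at Q = 4; min AVC = 33 - 8·4 + 4^2 = $17.
Because $97 ≥ $17, revenue can cover variable cost; the firm operates.
Solving P = MC: -64 - 16Q + 3Q^2 = 0 ⇒ Q = -8/3 or 8. On the upward-sloping branch, Q* = 8.
Check: AVC at Q = 8 is $33 ≤ P, so revenue covers variable cost.
Profit = P·Q − TC = 97·8 − 859 = -$83, a loss, but smaller than the $595 fixed cost the firm would lose by shutting down.

Produce at Q = 8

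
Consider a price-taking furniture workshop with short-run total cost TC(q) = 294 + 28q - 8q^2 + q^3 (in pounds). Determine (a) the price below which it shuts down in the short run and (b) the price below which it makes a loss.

Shutdown price = £12; break-even price = £63

Shutdown price = min AVC. AVC = 28 - 8q + q^2, with vertex at q = 4 and minimum £12.
ATC = 294/q + 28 - 8q + q^2. Setting dATC/dq = −294/q^2 − 8 + 2q = 0 gives q = 7 (since 2·7^3 − 8·7^2 = 294).
min ATC = 294/7 + 28 − 8·7 + 7^2 = £63. That is the break-even price.
Between these two prices the firm operates at a loss; above £63 it earns a profit.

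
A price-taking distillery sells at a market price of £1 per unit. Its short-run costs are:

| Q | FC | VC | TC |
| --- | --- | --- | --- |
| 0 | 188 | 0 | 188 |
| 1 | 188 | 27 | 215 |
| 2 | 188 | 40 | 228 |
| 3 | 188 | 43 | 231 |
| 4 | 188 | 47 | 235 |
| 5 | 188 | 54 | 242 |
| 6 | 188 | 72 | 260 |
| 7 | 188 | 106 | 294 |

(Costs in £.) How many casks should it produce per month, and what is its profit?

Q = 0 (shut down); profit = -£188

Compute π = P·Q − TC at each output: Q=0: -188; Q=1: -214; Q=2: -226; Q=3: -228; Q=4: -231; Q=5: -237; Q=6: -254; Q=7: -287.
Profit is highest at Q = 0. Equivalently, the lowest AVC in the table is 54/5 ≈ £10.80 at Q = 5, and P = £1 falls below it — price never covers variable cost, so the firm shuts down and loses only its fixed cost.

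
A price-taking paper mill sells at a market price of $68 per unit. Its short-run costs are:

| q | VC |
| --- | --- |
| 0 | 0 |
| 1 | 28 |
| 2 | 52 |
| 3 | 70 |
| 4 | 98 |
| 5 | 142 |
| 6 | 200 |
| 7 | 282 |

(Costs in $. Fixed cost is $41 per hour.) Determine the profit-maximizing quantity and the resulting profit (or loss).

Tabulate TR − TC: q=0: -41; q=1: -1; q=2: 43; q=3: 93; q=4: 133; q=5: 157; q=6: 167; q=7: 153.
Profit is maximized at q = 6. AVC there is 200/6 = $33.33 ≤ P, so producing beats shutting down (which would give -$41).

q = 6; profit = $167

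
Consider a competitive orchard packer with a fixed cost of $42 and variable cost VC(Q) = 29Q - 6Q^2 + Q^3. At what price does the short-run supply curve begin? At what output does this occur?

$20 per unit, at Q = 3

The shutdown price is the minimum of AVC. VC = 29Q - 6Q^2 + Q^3, so AVC = 29 - 6Q + Q^2.
At the minimum of AVC, MC = AVC. MC = 29 - 12Q + 3Q^2; setting MC = AVC gives 2Q^2 - 6Q = 0, so Q = 3. min AVC = 20.
So the shutdown price is $20.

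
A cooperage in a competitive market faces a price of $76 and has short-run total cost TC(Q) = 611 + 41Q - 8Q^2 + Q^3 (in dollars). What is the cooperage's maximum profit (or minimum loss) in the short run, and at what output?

Profit = -$317 at Q = 7

AVC = 41 - 8Q + Q^2 has its minimum $25 at Q = 4; price $76 clears that bar, so the firm operates.
With MC = 41 - 16Q + 3Q^2, P = MC on the upward-sloping part at Q* = 7.
TR = 76·7 = 532. TC = 611 + 238 = 849. Profit = 532 − 849 = -$317.
That loss of $317 beats the $611 the firm would lose by shutting down; producing recovers $294 of fixed cost.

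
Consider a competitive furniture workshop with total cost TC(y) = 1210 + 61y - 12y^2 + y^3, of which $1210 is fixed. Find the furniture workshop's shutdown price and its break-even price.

Shutdown price = $25; break-even price = $160

Shutdown price = min AVC. AVC = 61 - 12y + y^2, with vertex at y = 6 and minimum $25.
ATC = 1210/y + 61 - 12y + y^2. Setting dATC/dy = −1210/y^2 − 12 + 2y = 0 gives y = 11 (since 2·11^3 − 12·11^2 = 1210).
min ATC = 1210/11 + 61 − 12·11 + 11^2 = $160. That is the break-even price.
Between these two prices the firm operates at a loss; above $160 it earns a profit.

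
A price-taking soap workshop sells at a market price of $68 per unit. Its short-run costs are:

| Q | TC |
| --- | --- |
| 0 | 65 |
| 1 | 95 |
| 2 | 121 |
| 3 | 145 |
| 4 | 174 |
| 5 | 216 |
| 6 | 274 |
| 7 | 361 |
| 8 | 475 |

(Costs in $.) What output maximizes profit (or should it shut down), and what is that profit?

Q = 6; profit = $134

Tabulate TR − TC: Q=0: -65; Q=1: -27; Q=2: 15; Q=3: 59; Q=4: 98; Q=5: 124; Q=6: 134; Q=7: 115; Q=8: 69.
Profit is maximized at Q = 6. AVC there is 209/6 = $34.83 ≤ P, so producing beats shutting down (which would give -$65).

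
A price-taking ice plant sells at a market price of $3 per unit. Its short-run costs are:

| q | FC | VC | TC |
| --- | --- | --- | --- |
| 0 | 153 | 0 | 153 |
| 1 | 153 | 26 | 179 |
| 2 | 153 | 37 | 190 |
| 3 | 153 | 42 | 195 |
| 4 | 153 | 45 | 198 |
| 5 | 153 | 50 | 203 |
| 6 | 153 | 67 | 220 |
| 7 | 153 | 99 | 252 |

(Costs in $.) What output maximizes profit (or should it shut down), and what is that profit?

Tabulate TR − TC: q=0: -153; q=1: -176; q=2: -184; q=3: -186; q=4: -186; q=5: -188; q=6: -202; q=7: -231.
Profit is highest at q = 0. Equivalently, the lowest AVC in the table is 50/5 ≈ $10 at q = 5, and P = $3 falls below it — price never covers variable cost, so the firm shuts down and loses only its fixed cost.

q = 0 (shut down); profit = -$153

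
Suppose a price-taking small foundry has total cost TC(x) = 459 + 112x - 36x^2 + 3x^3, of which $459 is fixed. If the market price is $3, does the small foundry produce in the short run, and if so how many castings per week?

Variable cost is VC = 112x - 36x^2 + 3x^3, so AVC = VC/x = 112 - 36x + 3x^2 and MC = dTC/dx = 112 - 72x + 9x^2.
The AVC parabola has its vertex at x = 36/6 = 6, where AVC = 112 - 36·6 + 3·6^2 = $4.
With P < min AVC ($3 < $4), every unit sold adds to the loss.
Shutting down limits the loss to fixed cost, $459.

Shut down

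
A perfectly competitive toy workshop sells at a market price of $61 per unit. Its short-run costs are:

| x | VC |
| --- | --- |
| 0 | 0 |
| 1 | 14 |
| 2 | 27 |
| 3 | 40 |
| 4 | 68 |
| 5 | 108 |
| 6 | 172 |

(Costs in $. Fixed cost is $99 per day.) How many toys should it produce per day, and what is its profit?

Compute π = P·x − TC at each output: x=0: -99; x=1: -52; x=2: -4; x=3: 44; x=4: 77; x=5: 98; x=6: 95.
Profit is maximized at x = 5. AVC there is 108/5 = $21.60 ≤ P, so producing beats shutting down (which would give -$99).

x = 5; profit = $98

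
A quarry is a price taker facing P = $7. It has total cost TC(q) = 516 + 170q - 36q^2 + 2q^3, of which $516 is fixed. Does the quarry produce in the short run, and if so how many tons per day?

Shut down

From TC, MC = TC'(q) = 170 - 72q + 6q^2 and AVC = VC/q = 170 - 36q + 2q^2.
The AVC parabola has its vertex at q = 36/4 = 9, where AVC = 170 - 36·9 + 2·9^2 = $8.
P = $7 lies below min AVC = $8; no output level covers variable cost.
Shutting down limits the loss to fixed cost, $516.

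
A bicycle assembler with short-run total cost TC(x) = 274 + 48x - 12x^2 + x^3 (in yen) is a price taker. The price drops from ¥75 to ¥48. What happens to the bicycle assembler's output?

Output falls from 9 to 8

MC = 48 - 24x + 3x^2; the shutdown threshold is min AVC = ¥12 (at x = 6).
With P = ¥75 above the shutdown price, P = MC gives x = 9.
At P = ¥48 ≥ min AVC, set P = MC: x = 8. The firm stays open but cuts output.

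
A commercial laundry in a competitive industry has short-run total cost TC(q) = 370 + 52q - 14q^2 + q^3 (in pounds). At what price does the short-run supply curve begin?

£3 per unit

Short-run supply begins at min AVC. From VC = 52q - 14q^2 + q^3, AVC = 52 - 14q + q^2.
At the minimum of AVC, MC = AVC. MC = 52 - 28q + 3q^2; setting MC = AVC gives 2q^2 - 14q = 0, so q = 7. min AVC = 3.
For P < £3 the firm produces nothing.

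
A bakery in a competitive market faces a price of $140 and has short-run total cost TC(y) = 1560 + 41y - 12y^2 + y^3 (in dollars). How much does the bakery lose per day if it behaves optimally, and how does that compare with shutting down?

Profit = -$350 at y = 11

AVC = 41 - 12y + y^2 has its minimum $5 at y = 6; price $140 clears that bar, so the firm operates.
MC = 41 - 24y + 3y^2. Setting P = MC and taking the root on the rising branch gives y* = 11.
TR = 140·11 = 1540. TC = 1560 + 330 = 1890. Profit = 1540 − 1890 = -$350.
Shutting down would mean losing the fixed cost of $1560, so operating at a loss of $350 is better by $1210.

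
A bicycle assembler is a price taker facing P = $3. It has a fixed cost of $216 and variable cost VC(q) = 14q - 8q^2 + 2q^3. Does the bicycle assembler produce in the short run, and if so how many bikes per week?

Strip out fixed cost: VC = 14q - 8q^2 + 2q^3. Then AVC = 14 - 8q + 2q^2 and MC = 14 - 16q + 6q^2.
AVC hits its minimum where MC = AVC, at q = 2, giving min AVC = 14 - 8·2 + 2·2^2 = $6.
Since P = $3 < min AVC = $6, price fails to cover variable cost at any output.
Best response: produce nothing and absorb the $216 fixed cost.

Shut down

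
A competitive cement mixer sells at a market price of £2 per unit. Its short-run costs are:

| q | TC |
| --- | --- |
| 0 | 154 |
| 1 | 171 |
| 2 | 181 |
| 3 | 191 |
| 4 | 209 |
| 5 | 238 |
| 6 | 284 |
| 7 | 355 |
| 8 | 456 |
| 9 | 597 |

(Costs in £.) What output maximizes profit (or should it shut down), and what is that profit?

Profit at each row (π = 2q − TC): q=0: -154; q=1: -169; q=2: -177; q=3: -185; q=4: -201; q=5: -228; q=6: -272; q=7: -341; q=8: -440; q=9: -579.
Profit is highest at q = 0. Equivalently, the lowest AVC in the table is 37/3 ≈ £12.33 at q = 3, and P = £2 falls below it — price never covers variable cost, so the firm shuts down and loses only its fixed cost.

q = 0 (shut down); profit = -£154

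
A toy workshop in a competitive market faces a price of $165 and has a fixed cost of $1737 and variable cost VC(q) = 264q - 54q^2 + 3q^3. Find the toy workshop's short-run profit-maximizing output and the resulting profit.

AVC = 264 - 54q + 3q^2; min AVC = $21 at q = 9. Since P = $165 ≥ min AVC, the firm produces.
With MC = 264 - 108q + 9q^2, P = MC on the upward-sloping part at q* = 11.
TR = 165·11 = 1815. TC = 1737 + 363 = 2100. Profit = 1815 − 2100 = -$285.
That loss of $285 beats the $1737 the firm would lose by shutting down; producing recovers $1452 of fixed cost.

Profit = -$285 at q = 11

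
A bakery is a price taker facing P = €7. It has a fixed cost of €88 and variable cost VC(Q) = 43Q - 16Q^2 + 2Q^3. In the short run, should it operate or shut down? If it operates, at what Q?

Variable cost is VC = 43Q - 16Q^2 + 2Q^3, so AVC = VC/Q = 43 - 16Q + 2Q^2 and MC = dTC/dQ = 43 - 32Q + 6Q^2.
AVC hits its minimum where MC = AVC, at Q = 4, giving min AVC = 43 - 16·4 + 2·4^2 = €11.
With P < min AVC (€7 < €11), every unit sold adds to the loss.
Shutting down limits the loss to fixed cost, €88.

Shut down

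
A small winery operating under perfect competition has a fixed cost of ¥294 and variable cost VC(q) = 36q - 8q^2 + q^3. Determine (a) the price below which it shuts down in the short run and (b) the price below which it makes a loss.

Shutdown price = min AVC. AVC = 36 - 8q + q^2, with vertex at q = 4 and minimum ¥20.
ATC = 294/q + 36 - 8q + q^2. Setting dATC/dq = −294/q^2 − 8 + 2q = 0 gives q = 7 (since 2·7^3 − 8·7^2 = 294).
min ATC = 294/7 + 36 − 8·7 + 7^2 = ¥71. That is the break-even price.
For ¥20 ≤ P < ¥71 the firm produces at a loss; below ¥20 it shuts down.

Shutdown price = ¥20; break-even price = ¥71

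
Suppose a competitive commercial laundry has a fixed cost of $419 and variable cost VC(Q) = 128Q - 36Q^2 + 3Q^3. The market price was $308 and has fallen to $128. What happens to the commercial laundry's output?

MC = 128 - 72Q + 9Q^2; the shutdown threshold is min AVC = $20 (at Q = 6).
At P = $308 ≥ min AVC, set P = MC on the rising branch: Q = 10.
At P = $128 ≥ min AVC, set P = MC: Q = 8. The firm stays open but cuts output.

Output falls from 10 to 8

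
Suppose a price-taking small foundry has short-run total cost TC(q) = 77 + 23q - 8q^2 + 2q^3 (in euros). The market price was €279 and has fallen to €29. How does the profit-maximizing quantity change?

Output falls from 8 to 3

AVC = 23 - 8q + 2q^2, minimized at q = 2 where min AVC = €15. MC = 23 - 16q + 6q^2.
At P = €279 ≥ min AVC, set P = MC on the rising branch: q = 8.
At P = €29 ≥ min AVC, set P = MC: q = 3. The firm stays open but cuts output.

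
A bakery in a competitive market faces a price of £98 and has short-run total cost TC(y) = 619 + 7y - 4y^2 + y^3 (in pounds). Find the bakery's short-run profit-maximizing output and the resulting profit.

AVC = 7 - 4y + y^2; min AVC = £3 at y = 2. Since P = £98 ≥ min AVC, the firm produces.
With MC = 7 - 8y + 3y^2, P = MC on the upward-sloping part at y* = 7.
TR = 98·7 = 686. TC = 619 + 196 = 815. Profit = 686 − 815 = -£129.
Shutting down would mean losing the fixed cost of £619, so operating at a loss of £129 is better by £490.

Profit = -£129 at y = 7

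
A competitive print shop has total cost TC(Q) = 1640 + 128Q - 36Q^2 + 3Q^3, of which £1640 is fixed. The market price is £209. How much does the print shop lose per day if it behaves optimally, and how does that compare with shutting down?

AVC = 128 - 36Q + 3Q^2; min AVC = £20 at Q = 6. Since P = £209 ≥ min AVC, the firm produces.
MC = 128 - 72Q + 9Q^2. Setting P = MC and taking the root on the rising branch gives Q* = 9.
TR = 209·9 = 1881. TC = 1640 + 423 = 2063. Profit = 1881 − 2063 = -£182.
Shutting down would mean losing the fixed cost of £1640, so operating at a loss of £182 is better by £1458.

Profit = -£182 at Q = 9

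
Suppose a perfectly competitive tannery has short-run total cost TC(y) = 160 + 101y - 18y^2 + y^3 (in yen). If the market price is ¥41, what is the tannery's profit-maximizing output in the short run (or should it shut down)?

Variable cost is VC = 101y - 18y^2 + y^3, so AVC = VC/y = 101 - 18y + y^2 and MC = dTC/dy = 101 - 36y + 3y^2.
AVC hits its minimum where MC = AVC, at y = 9, giving min AVC = 101 - 18·9 + 9^2 = ¥20.
Since P = ¥41 ≥ min AVC = ¥20, price covers variable cost and the firm should produce.
P = MC gives 60 - 36y + 3y^2 = 0, with roots 2 and 10. Take the larger (rising MC): y* = 10.
Check: AVC at y = 10 is ¥21 ≤ P, so revenue covers variable cost.
Profit = P·y − TC = 41·10 − 370 = ¥40.

Produce at y = 10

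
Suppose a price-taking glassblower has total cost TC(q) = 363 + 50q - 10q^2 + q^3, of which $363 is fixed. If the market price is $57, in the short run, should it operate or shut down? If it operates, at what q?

Variable cost is VC = 50q - 10q^2 + q^3, so AVC = VC/q = 50 - 10q + q^2 and MC = dTC/dq = 50 - 20q + 3q^2.
AVC hits its minimum where MC = AVC, at q = 5, giving min AVC = 50 - 10·5 + 5^2 = $25.
Because $57 ≥ $25, revenue can cover variable cost; the firm operates.
Set P = MC: 57 = 50 - 20q + 3q^2 → -7 - 20q + 3q^2 = 0. The roots are q = -1/3 and q = 7; the profit-maximizing output is on the rising part of MC, so q* = 7.
Check: AVC at q = 7 is $29 ≤ P, so revenue covers variable cost.
Profit = P·q − TC = 57·7 − 566 = -$167, a loss, but smaller than the $363 fixed cost the firm would lose by shutting down.

Produce at q = 7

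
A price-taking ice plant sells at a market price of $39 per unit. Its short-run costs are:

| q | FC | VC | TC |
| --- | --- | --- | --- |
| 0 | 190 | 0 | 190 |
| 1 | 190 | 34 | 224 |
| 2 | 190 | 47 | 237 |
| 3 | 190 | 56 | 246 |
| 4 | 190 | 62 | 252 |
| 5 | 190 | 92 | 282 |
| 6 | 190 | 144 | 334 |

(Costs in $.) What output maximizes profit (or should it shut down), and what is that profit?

q = 5; profit = -$87

Tabulate TR − TC: q=0: -190; q=1: -185; q=2: -159; q=3: -129; q=4: -96; q=5: -87; q=6: -100.
Profit is maximized at q = 5. AVC there is 92/5 = $18.40 ≤ P, so producing beats shutting down (which would give -$190).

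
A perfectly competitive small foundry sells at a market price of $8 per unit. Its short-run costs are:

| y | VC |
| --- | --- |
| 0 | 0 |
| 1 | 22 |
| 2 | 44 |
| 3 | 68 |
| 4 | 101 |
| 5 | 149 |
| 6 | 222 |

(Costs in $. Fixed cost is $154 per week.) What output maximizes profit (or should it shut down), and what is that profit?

Profit at each row (π = 8y − TC): y=0: -154; y=1: -168; y=2: -182; y=3: -198; y=4: -223; y=5: -263; y=6: -328.
Profit is highest at y = 0. Equivalently, the lowest AVC in the table is 22/1 ≈ $22 at y = 1, and P = $8 falls below it — price never covers variable cost, so the firm shuts down and loses only its fixed cost.

y = 0 (shut down); profit = -$154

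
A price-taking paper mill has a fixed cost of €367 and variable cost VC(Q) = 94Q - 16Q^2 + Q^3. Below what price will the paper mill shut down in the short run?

€30 per unit

Short-run supply begins at min AVC. From VC = 94Q - 16Q^2 + Q^3, AVC = 94 - 16Q + Q^2.
At the minimum of AVC, MC = AVC. MC = 94 - 32Q + 3Q^2; setting MC = AVC gives 2Q^2 - 16Q = 0, so Q = 8. min AVC = 30.
For P < €30 the firm produces nothing.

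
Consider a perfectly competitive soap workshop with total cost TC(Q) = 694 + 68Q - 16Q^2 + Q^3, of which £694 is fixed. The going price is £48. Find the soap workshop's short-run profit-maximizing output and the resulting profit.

Profit = -£294 at Q = 10

AVC = 68 - 16Q + Q^2 has its minimum £4 at Q = 8; price £48 clears that bar, so the firm operates.
With MC = 68 - 32Q + 3Q^2, P = MC on the upward-sloping part at Q* = 10.
TR = 48·10 = 480. TC = 694 + 80 = 774. Profit = 480 − 774 = -£294.
That loss of £294 beats the £694 the firm would lose by shutting down; producing recovers £400 of fixed cost.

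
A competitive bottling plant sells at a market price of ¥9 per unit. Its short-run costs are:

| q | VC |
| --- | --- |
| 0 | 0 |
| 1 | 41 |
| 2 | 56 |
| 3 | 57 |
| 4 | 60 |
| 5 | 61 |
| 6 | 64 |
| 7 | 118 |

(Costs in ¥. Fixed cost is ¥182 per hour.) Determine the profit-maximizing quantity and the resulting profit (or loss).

Compute π = P·q − TC at each output: q=0: -182; q=1: -214; q=2: -220; q=3: -212; q=4: -206; q=5: -198; q=6: -192; q=7: -237.
Profit is highest at q = 0. Equivalently, the lowest AVC in the table is 64/6 ≈ ¥10.67 at q = 6, and P = ¥9 falls below it — price never covers variable cost, so the firm shuts down and loses only its fixed cost.

q = 0 (shut down); profit = -¥182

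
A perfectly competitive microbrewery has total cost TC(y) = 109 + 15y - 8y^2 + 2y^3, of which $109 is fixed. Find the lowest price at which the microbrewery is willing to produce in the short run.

$7 per unit

The shutdown price is the minimum of AVC. VC = 15y - 8y^2 + 2y^3, so AVC = 15 - 8y + 2y^2.
At the minimum of AVC, MC = AVC. MC = 15 - 16y + 6y^2; setting MC = AVC gives 4y^2 - 8y = 0, so y = 2. min AVC = 7.
The firm shuts down for any P below $7.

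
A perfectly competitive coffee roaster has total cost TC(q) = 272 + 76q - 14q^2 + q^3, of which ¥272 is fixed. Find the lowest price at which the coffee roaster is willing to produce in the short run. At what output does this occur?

Short-run supply begins at min AVC. From VC = 76q - 14q^2 + q^3, AVC = 76 - 14q + q^2.
dAVC/dq = -14 + 2q = 0 gives q = 7. min AVC = 76 - 14·7 + 7^2 = 27.
So the shutdown price is ¥27.

¥27 per unit, at q = 7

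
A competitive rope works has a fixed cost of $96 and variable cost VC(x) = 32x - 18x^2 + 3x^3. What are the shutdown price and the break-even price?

Shutdown price = $5; break-even price = $32

AVC = 32 - 18x + 3x^2; minimized at x = 3, giving min AVC = $5. That is the shutdown price.
ATC = 96/x + 32 - 18x + 3x^2. Setting dATC/dx = −96/x^2 − 18 + 6x = 0 gives x = 4 (since 6·4^3 − 18·4^2 = 96).
min ATC = 96/4 + 32 − 18·4 + 3·4^2 = $32. That is the break-even price.
For $5 ≤ P < $32 the firm produces at a loss; below $5 it shuts down.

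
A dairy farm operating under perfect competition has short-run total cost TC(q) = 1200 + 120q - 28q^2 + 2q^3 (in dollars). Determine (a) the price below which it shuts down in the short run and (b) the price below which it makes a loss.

Shutdown price = min AVC. AVC = 120 - 28q + 2q^2, with vertex at q = 7 and minimum $22.
ATC = 1200/q + 120 - 28q + 2q^2. Setting dATC/dq = −1200/q^2 − 28 + 4q = 0 gives q = 10 (since 4·10^3 − 28·10^2 = 1200).
min ATC = 1200/10 + 120 − 28·10 + 2·10^2 = $160. That is the break-even price.
For $22 ≤ P < $160 the firm produces at a loss; below $22 it shuts down.

Shutdown price = $22; break-even price = $160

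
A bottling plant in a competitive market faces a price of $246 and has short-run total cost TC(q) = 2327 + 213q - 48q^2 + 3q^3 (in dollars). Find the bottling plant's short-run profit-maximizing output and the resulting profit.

Profit = -$149 at q = 11

AVC = 213 - 48q + 3q^2 has its minimum $21 at q = 8; price $246 clears that bar, so the firm operates.
With MC = 213 - 96q + 9q^2, P = MC on the upward-sloping part at q* = 11.
TR = 246·11 = 2706. TC = 2327 + 528 = 2855. Profit = 2706 − 2855 = -$149.
By producing, the firm covers all variable cost plus $2178 of fixed cost; shutting down would lose the full $2327.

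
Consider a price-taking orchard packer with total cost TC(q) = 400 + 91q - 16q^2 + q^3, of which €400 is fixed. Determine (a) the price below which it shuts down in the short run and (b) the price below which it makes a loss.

Shutdown price = €27; break-even price = €71

Shutdown price = min AVC. AVC = 91 - 16q + q^2, with vertex at q = 8 and minimum €27.
ATC = 400/q + 91 - 16q + q^2. Setting dATC/dq = −400/q^2 − 16 + 2q = 0 gives q = 10 (since 2·10^3 − 16·10^2 = 400).
min ATC = 400/10 + 91 − 16·10 + 10^2 = €71. That is the break-even price.
For €27 ≤ P < €71 the firm produces at a loss; below €27 it shuts down.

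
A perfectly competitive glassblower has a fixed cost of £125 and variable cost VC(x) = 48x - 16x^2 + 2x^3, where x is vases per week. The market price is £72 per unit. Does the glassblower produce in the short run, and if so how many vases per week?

Strip out fixed cost: VC = 48x - 16x^2 + 2x^3. Then AVC = 48 - 16x + 2x^2 and MC = 48 - 32x + 6x^2.
The AVC parabola has its vertex at x = 16/4 = 4, where AVC = 48 - 16·4 + 2·4^2 = £16.
P = £72 exceeds min AVC = £16, so the firm stays open.
P = MC gives -24 - 32x + 6x^2 = 0, with roots -2/3 and 6. Take the larger (rising MC): x* = 6.
Check: AVC at x = 6 is £24 ≤ P, so revenue covers variable cost.
Profit = P·x − TC = 72·6 − 269 = £163.

Produce at x = 6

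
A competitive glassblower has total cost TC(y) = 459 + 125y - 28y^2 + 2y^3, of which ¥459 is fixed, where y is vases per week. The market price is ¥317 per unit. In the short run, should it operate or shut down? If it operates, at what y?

Produce at y = 12

Variable cost is VC = 125y - 28y^2 + 2y^3, so AVC = VC/y = 125 - 28y + 2y^2 and MC = dTC/dy = 125 - 56y + 6y^2.
AVC is minimized where dAVC/dy = -28 + 4y = 0, at y = 7; min AVC = 125 - 28·7 + 2·7^2 = ¥27.
Since P = ¥317 ≥ min AVC = ¥27, price covers variable cost and the firm should produce.
Set P = MC: 317 = 125 - 56y + 6y^2 → -192 - 56y + 6y^2 = 0. The roots are y = -8/3 and y = 12; the profit-maximizing output is on the rising part of MC, so y* = 12.
Check: AVC at y = 12 is ¥77 ≤ P, so revenue covers variable cost.
Profit = P·y − TC = 317·12 − 1383 = ¥2421.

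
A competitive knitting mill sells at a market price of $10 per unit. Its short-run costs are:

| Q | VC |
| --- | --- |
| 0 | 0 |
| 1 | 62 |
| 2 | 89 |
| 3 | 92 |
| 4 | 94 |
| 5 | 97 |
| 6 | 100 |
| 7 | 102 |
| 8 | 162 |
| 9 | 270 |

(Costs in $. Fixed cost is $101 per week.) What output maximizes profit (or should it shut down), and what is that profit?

Profit at each row (π = 10Q − TC): Q=0: -101; Q=1: -153; Q=2: -170; Q=3: -163; Q=4: -155; Q=5: -148; Q=6: -141; Q=7: -133; Q=8: -183; Q=9: -281.
Profit is highest at Q = 0. Equivalently, the lowest AVC in the table is 102/7 ≈ $14.57 at Q = 7, and P = $10 falls below it — price never covers variable cost, so the firm shuts down and loses only its fixed cost.

Q = 0 (shut down); profit = -$101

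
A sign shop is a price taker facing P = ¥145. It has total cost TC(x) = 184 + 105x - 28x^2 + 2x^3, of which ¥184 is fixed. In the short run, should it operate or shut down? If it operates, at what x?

Produce at x = 10

From TC, MC = TC'(x) = 105 - 56x + 6x^2 and AVC = VC/x = 105 - 28x + 2x^2.
AVC hits its minimum where MC = AVC, at x = 7, giving min AVC = 105 - 28·7 + 2·7^2 = ¥7.
Because ¥145 ≥ ¥7, revenue can cover variable cost; the firm operates.
Set P = MC: 145 = 105 - 56x + 6x^2 → -40 - 56x + 6x^2 = 0. The roots are x = -2/3 and x = 10; the profit-maximizing output is on the rising part of MC, so x* = 10.
Check: AVC at x = 10 is ¥25 ≤ P, so revenue covers variable cost.
Profit = P·x − TC = 145·10 − 434 = ¥1016.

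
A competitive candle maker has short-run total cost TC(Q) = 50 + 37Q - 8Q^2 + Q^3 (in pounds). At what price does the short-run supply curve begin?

£21 per unit

The firm shuts down when price falls below the minimum of average variable cost. AVC = VC/Q = 37 - 8Q + Q^2.
At the minimum of AVC, MC = AVC. MC = 37 - 16Q + 3Q^2; setting MC = AVC gives 2Q^2 - 8Q = 0, so Q = 4. min AVC = 21.
The firm shuts down for any P below £21.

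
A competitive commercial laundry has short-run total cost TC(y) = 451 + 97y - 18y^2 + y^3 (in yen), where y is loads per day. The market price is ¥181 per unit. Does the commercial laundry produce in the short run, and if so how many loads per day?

Variable cost is VC = 97y - 18y^2 + y^3, so AVC = VC/y = 97 - 18y + y^2 and MC = dTC/dy = 97 - 36y + 3y^2.
AVC hits its minimum where MC = AVC, at y = 9, giving min AVC = 97 - 18·9 + 9^2 = ¥16.
Because ¥181 ≥ ¥16, revenue can cover variable cost; the firm operates.
Solving P = MC: -84 - 36y + 3y^2 = 0 ⇒ y = -2 or 14. On the upward-sloping branch, y* = 14.
Check: AVC at y = 14 is ¥41 ≤ P, so revenue covers variable cost.
Profit = P·y − TC = 181·14 − 1025 = ¥1509.

Produce at y = 14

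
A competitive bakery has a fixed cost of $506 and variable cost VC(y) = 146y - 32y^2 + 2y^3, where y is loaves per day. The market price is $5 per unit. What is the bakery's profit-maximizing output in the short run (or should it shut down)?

Variable cost is VC = 146y - 32y^2 + 2y^3, so AVC = VC/y = 146 - 32y + 2y^2 and MC = dTC/dy = 146 - 64y + 6y^2.
AVC hits its minimum where MC = AVC, at y = 8, giving min AVC = 146 - 32·8 + 2·8^2 = $18.
P = $5 lies below min AVC = $18; no output level covers variable cost.
Best response: produce nothing and absorb the $506 fixed cost.

Shut down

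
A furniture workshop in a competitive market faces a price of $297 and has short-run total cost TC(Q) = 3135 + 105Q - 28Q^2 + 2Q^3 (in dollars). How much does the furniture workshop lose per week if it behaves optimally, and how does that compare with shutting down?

AVC = 105 - 28Q + 2Q^2; min AVC = $7 at Q = 7. Since P = $297 ≥ min AVC, the firm produces.
With MC = 105 - 56Q + 6Q^2, P = MC on the upward-sloping part at Q* = 12.
TR = 297·12 = 3564. TC = 3135 + 684 = 3819. Profit = 3564 − 3819 = -$255.
That loss of $255 beats the $3135 the firm would lose by shutting down; producing recovers $2880 of fixed cost.

Profit = -$255 at Q = 12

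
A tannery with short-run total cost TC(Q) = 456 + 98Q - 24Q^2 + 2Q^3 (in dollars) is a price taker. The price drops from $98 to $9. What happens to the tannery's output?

Output falls from 8 to 0 (the firm shuts down)

MC = 98 - 48Q + 6Q^2; the shutdown threshold is min AVC = $26 (at Q = 6).
With P = $98 above the shutdown price, P = MC gives Q = 8.
At P = $9 < min AVC = $26, price no longer covers variable cost at any output, so the firm shuts down: Q = 0.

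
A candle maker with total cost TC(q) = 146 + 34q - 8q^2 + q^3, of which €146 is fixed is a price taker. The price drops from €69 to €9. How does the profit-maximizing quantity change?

Output falls from 7 to 0 (the firm shuts down)

AVC = 34 - 8q + q^2, minimized at q = 4 where min AVC = €18. MC = 34 - 16q + 3q^2.
With P = €69 above the shutdown price, P = MC gives q = 7.
At P = €9 < min AVC = €18, price no longer covers variable cost at any output, so the firm shuts down: q = 0.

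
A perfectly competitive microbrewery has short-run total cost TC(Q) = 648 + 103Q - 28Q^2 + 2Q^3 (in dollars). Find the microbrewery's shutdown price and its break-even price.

Shutdown price = min AVC. AVC = 103 - 28Q + 2Q^2, with vertex at Q = 7 and minimum $5.
ATC = 648/Q + 103 - 28Q + 2Q^2. Setting dATC/dQ = −648/Q^2 − 28 + 4Q = 0 gives Q = 9 (since 4·9^3 − 28·9^2 = 648).
min ATC = 648/9 + 103 − 28·9 + 2·9^2 = $85. That is the break-even price.
For $5 ≤ P < $85 the firm produces at a loss; below $5 it shuts down.

Shutdown price = $5; break-even price = $85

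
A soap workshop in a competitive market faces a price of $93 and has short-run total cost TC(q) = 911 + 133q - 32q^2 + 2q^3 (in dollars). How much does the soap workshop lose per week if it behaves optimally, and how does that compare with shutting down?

AVC = 133 - 32q + 2q^2 has its minimum $5 at q = 8; price $93 clears that bar, so the firm operates.
MC = 133 - 64q + 6q^2. Setting P = MC and taking the root on the rising branch gives q* = 10.
TR = 93·10 = 930. TC = 911 + 130 = 1041. Profit = 930 − 1041 = -$111.
Shutting down would mean losing the fixed cost of $911, so operating at a loss of $111 is better by $800.

Profit = -$111 at q = 10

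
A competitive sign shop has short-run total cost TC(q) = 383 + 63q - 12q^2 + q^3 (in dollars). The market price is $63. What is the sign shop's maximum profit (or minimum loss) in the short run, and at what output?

Profit = -$127 at q = 8

AVC = 63 - 12q + q^2; min AVC = $27 at q = 6. Since P = $63 ≥ min AVC, the firm produces.
MC = 63 - 24q + 3q^2. Setting P = MC and taking the root on the rising branch gives q* = 8.
TR = 63·8 = 504. TC = 383 + 248 = 631. Profit = 504 − 631 = -$127.
By producing, the firm covers all variable cost plus $256 of fixed cost; shutting down would lose the full $383.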